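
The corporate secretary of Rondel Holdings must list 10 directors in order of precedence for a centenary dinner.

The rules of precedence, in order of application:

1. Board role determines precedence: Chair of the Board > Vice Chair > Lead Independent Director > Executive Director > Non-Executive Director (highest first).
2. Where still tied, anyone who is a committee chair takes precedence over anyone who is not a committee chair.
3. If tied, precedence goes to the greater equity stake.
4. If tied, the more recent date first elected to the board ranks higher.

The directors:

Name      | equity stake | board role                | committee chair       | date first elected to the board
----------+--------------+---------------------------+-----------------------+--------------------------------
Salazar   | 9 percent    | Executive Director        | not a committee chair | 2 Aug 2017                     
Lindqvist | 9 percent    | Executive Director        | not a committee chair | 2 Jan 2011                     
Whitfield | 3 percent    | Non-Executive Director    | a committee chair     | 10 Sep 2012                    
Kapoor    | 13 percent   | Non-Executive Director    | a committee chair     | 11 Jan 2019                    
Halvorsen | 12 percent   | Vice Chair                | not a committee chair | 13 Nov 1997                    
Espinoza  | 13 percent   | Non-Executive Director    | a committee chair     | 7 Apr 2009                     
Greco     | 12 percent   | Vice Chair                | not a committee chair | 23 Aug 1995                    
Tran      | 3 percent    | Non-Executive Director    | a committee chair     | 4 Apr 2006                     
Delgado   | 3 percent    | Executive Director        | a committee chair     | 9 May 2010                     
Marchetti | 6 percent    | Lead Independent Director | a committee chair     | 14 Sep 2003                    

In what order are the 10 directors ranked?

By board role: Halvorsen and Greco (Vice Chair); then Marchetti (Lead Independent Director); then Delgado, Salazar and Lindqvist (Executive Director); then Kapoor, Espinoza, Whitfield and Tran (Non-Executive Director).
Halvorsen and Greco are each not a committee chair, so the next rule applies.
Halvorsen and Greco both have equity stake 12 percent, so the next rule applies.
Among Halvorsen and Greco, by date first elected to the board (later first): Halvorsen (13 Nov 1997) before Greco (23 Aug 1995).
Among Delgado, Salazar and Lindqvist, a committee chair before not a committee chair: Delgado (a committee chair) before Salazar and Lindqvist (not a committee chair).
Salazar and Lindqvist both have equity stake 9 percent, so the next rule applies.
Among Salazar and Lindqvist, by date first elected to the board (later first): Salazar (2 Aug 2017) before Lindqvist (2 Jan 2011).
Kapoor, Espinoza, Whitfield and Tran are each a committee chair, so the next rule applies.
Among Kapoor, Espinoza, Whitfield and Tran, by equity stake (higher first): Kapoor and Espinoza (13 percent) before Whitfield and Tran (3 percent).
Among Kapoor and Espinoza, by date first elected to the board (later first): Kapoor (11 Jan 2019) before Espinoza (7 Apr 2009).
Among Whitfield and Tran, by date first elected to the board (later first): Whitfield (10 Sep 2012) before Tran (4 Apr 2006).
Full order: Halvorsen, Greco, Marchetti, Delgado, Salazar, Lindqvist, Kapoor, Espinoza, Whitfield, Tran.

Halvorsen, Greco, Marchetti, Delgado, Salazar, Lindqvist, Kapoor, Espinoza, Whitfield, Tran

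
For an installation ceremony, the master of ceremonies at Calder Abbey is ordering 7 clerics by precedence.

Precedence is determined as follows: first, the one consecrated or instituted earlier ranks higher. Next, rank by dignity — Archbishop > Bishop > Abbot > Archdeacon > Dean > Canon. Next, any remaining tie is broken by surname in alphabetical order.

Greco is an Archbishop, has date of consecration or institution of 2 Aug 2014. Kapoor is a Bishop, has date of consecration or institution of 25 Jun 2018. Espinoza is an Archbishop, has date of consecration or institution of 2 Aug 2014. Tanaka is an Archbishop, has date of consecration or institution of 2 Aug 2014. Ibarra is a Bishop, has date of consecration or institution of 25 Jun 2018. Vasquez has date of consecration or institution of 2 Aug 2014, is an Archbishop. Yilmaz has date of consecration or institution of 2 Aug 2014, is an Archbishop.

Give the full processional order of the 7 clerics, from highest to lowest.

By date of consecration or institution (earlier first): Espinoza, Greco, Tanaka, Vasquez and Yilmaz (each 2 Aug 2014); then Ibarra and Kapoor (both 25 Jun 2018).
Espinoza, Greco, Tanaka, Vasquez and Yilmaz are each Archbishop, so the next rule applies.
Among Espinoza, Greco, Tanaka, Vasquez and Yilmaz, alphabetically by surname: Espinoza before Greco before Tanaka before Vasquez before Yilmaz.
Ibarra and Kapoor are each Bishop, so the next rule applies.
Among Ibarra and Kapoor, alphabetically by surname: Ibarra before Kapoor.
Full order: Espinoza, Greco, Tanaka, Vasquez, Yilmaz, Ibarra, Kapoor.

Espinoza, Greco, Tanaka, Vasquez, Yilmaz, Ibarra, Kapoor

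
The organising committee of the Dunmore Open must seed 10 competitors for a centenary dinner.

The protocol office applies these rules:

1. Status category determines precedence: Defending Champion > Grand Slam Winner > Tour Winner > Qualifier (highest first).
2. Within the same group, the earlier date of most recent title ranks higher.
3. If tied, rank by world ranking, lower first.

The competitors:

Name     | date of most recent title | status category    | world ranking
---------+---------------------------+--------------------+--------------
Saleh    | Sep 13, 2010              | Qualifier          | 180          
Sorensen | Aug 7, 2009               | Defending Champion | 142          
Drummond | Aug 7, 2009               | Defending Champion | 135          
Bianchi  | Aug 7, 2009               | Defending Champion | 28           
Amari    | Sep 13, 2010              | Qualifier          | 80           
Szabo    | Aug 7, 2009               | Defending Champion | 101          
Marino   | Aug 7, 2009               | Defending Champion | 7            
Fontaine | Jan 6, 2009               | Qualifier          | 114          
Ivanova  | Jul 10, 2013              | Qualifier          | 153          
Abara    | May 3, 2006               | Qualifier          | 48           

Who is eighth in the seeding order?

Amari

By status category: Marino, Bianchi, Szabo, Drummond and Sorensen (Defending Champion); then Abara, Fontaine, Amari, Saleh and Ivanova (Qualifier).
Marino, Bianchi, Szabo, Drummond and Sorensen all have date of most recent title Aug 7, 2009, so the next rule applies.
Among Marino, Bianchi, Szabo, Drummond and Sorensen, by world ranking (lower first): Marino (7) before Bianchi (28) before Szabo (101) before Drummond (135) before Sorensen (142).
Among Abara, Fontaine, Amari, Saleh and Ivanova, by date of most recent title (earlier first): Abara (May 3, 2006) before Fontaine (Jan 6, 2009) before Amari and Saleh (Sep 13, 2010) before Ivanova (Jul 10, 2013).
Among Amari and Saleh, by world ranking (lower first): Amari (80) before Saleh (180).
Order: Marino, Bianchi, Szabo, Drummond, Sorensen, Abara, Fontaine, Amari, Saleh, Ivanova.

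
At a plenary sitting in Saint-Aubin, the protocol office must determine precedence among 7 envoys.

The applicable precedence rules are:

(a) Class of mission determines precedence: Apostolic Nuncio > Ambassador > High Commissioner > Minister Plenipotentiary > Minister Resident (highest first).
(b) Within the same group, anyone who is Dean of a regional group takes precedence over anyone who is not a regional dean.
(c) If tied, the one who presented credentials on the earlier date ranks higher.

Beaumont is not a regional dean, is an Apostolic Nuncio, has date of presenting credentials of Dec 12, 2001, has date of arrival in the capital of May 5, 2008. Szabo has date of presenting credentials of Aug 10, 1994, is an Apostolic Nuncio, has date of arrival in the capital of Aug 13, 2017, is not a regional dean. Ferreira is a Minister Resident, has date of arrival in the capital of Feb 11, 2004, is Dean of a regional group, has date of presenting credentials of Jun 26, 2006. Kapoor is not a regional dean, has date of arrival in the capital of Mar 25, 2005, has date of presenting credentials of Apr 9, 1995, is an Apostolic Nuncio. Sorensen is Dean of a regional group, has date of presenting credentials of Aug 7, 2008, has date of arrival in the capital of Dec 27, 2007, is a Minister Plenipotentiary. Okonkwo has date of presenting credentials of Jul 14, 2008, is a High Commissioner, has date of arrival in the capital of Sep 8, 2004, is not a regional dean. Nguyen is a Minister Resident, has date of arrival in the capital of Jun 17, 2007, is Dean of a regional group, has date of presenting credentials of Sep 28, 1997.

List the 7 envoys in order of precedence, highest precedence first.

Szabo, Kapoor, Beaumont, Okonkwo, Sorensen, Nguyen, Ferreira

By class of mission: Szabo, Kapoor and Beaumont (Apostolic Nuncio); then Okonkwo (High Commissioner); then Sorensen (Minister Plenipotentiary); then Nguyen and Ferreira (Minister Resident).
Szabo, Kapoor and Beaumont are each not a regional dean, so the next rule applies.
Among Szabo, Kapoor and Beaumont, by date of presenting credentials (earlier first): Szabo (Aug 10, 1994) before Kapoor (Apr 9, 1995) before Beaumont (Dec 12, 2001).
Nguyen and Ferreira are each Dean of a regional group, so the next rule applies.
Among Nguyen and Ferreira, by date of presenting credentials (earlier first): Nguyen (Sep 28, 1997) before Ferreira (Jun 26, 2006).
Full order: Szabo, Kapoor, Beaumont, Okonkwo, Sorensen, Nguyen, Ferreira.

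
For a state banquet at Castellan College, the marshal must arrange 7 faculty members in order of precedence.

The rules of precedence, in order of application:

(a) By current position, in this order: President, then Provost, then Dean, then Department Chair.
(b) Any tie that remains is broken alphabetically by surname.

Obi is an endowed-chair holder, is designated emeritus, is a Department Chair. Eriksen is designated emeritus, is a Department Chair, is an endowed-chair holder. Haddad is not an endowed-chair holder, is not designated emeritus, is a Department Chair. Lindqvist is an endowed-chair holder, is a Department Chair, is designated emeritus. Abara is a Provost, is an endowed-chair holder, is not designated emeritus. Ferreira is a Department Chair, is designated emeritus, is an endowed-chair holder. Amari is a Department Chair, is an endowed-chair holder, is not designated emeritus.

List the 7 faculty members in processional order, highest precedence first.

Abara, Amari, Eriksen, Ferreira, Haddad, Lindqvist, Obi

By current position: Abara (Provost); then Amari, Eriksen, Ferreira, Haddad, Lindqvist and Obi (Department Chair).
Among Amari, Eriksen, Ferreira, Haddad, Lindqvist and Obi, alphabetically by surname: Amari before Eriksen before Ferreira before Haddad before Lindqvist before Obi.
Full order: Abara, Amari, Eriksen, Ferreira, Haddad, Lindqvist, Obi.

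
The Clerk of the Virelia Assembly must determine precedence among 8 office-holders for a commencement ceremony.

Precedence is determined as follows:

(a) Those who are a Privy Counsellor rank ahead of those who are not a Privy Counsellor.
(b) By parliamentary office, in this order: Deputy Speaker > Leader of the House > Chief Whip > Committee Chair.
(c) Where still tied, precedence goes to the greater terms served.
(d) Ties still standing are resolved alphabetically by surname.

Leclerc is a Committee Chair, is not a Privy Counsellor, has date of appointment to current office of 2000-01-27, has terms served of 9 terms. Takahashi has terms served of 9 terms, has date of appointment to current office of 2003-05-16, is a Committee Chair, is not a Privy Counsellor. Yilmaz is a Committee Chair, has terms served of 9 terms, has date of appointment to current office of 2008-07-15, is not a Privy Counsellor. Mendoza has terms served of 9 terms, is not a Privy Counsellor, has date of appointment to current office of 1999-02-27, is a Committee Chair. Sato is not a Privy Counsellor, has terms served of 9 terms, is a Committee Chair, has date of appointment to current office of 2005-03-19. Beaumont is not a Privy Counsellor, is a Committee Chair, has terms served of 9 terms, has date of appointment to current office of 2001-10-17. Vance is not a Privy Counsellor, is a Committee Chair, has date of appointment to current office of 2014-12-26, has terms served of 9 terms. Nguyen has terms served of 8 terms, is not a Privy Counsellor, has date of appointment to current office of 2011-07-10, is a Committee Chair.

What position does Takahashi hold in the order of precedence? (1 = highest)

By the first rule: Beaumont, Leclerc, Mendoza, Sato, Takahashi, Vance, Yilmaz and Nguyen (each not a Privy Counsellor).
Beaumont, Leclerc, Mendoza, Sato, Takahashi, Vance, Yilmaz and Nguyen are each Committee Chair, so the next rule applies.
Among Beaumont, Leclerc, Mendoza, Sato, Takahashi, Vance, Yilmaz and Nguyen, by terms served (higher first): Beaumont, Leclerc, Mendoza, Sato, Takahashi, Vance and Yilmaz (9 terms) before Nguyen (8 terms).
Among Beaumont, Leclerc, Mendoza, Sato, Takahashi, Vance and Yilmaz, alphabetically by surname: Beaumont before Leclerc before Mendoza before Sato before Takahashi before Vance before Yilmaz.
Order: Beaumont, Leclerc, Mendoza, Sato, Takahashi, Vance, Yilmaz, Nguyen. So position 5.

5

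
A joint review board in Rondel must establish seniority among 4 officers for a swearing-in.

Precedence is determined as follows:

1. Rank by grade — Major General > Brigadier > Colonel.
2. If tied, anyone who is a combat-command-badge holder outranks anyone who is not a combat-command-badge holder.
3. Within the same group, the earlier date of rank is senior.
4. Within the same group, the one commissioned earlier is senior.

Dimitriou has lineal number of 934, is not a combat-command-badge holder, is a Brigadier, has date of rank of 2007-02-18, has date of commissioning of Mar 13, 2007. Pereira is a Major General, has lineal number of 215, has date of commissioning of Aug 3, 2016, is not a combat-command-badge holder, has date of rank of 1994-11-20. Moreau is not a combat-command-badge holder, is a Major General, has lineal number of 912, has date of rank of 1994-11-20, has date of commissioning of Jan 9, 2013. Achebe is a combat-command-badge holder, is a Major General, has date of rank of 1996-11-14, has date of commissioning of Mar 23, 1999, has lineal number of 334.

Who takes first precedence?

Achebe

By grade: Achebe, Moreau and Pereira (Major General); then Dimitriou (Brigadier).
Among Achebe, Moreau and Pereira, a combat-command-badge holder before not a combat-command-badge holder: Achebe (a combat-command-badge holder) before Moreau and Pereira (not a combat-command-badge holder).
Moreau and Pereira both have date of rank 1994-11-20, so the next rule applies.
Among Moreau and Pereira, by date of commissioning (earlier first): Moreau (Jan 9, 2013) before Pereira (Aug 3, 2016).
Order: Achebe, Moreau, Pereira, Dimitriou.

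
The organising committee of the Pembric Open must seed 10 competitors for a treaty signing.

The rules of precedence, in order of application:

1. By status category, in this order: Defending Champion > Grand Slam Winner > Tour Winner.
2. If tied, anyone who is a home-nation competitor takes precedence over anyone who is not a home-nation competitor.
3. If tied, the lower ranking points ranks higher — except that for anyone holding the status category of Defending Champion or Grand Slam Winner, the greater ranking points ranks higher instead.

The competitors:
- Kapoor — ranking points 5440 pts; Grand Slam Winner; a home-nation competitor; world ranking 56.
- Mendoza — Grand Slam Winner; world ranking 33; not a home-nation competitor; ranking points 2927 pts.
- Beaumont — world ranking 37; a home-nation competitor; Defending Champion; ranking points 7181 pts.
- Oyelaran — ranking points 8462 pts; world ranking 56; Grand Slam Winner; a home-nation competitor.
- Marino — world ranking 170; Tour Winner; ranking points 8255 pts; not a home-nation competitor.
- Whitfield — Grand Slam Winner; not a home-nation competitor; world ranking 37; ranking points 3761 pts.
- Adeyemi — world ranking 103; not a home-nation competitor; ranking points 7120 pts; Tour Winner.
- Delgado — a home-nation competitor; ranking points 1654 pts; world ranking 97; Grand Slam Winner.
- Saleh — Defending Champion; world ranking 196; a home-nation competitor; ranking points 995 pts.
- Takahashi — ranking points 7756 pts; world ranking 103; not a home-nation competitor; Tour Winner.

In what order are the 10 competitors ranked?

By status category: Beaumont and Saleh (Defending Champion); then Oyelaran, Kapoor, Delgado, Whitfield and Mendoza (Grand Slam Winner); then Adeyemi, Takahashi and Marino (Tour Winner).
Beaumont and Saleh are each a home-nation competitor, so the next rule applies.
Among Beaumont and Saleh, by ranking points (higher first) (reversed rule for this group): Beaumont (7181 pts) before Saleh (995 pts).
Among Oyelaran, Kapoor, Delgado, Whitfield and Mendoza, a home-nation competitor before not a home-nation competitor: Oyelaran, Kapoor and Delgado (a home-nation competitor) before Whitfield and Mendoza (not a home-nation competitor).
Among Oyelaran, Kapoor and Delgado, by ranking points (higher first) (reversed rule for this group): Oyelaran (8462 pts) before Kapoor (5440 pts) before Delgado (1654 pts).
Among Whitfield and Mendoza, by ranking points (higher first) (reversed rule for this group): Whitfield (3761 pts) before Mendoza (2927 pts).
Adeyemi, Takahashi and Marino are each not a home-nation competitor, so the next rule applies.
Among Adeyemi, Takahashi and Marino, by ranking points (lower first): Adeyemi (7120 pts) before Takahashi (7756 pts) before Marino (8255 pts).
Full order: Beaumont, Saleh, Oyelaran, Kapoor, Delgado, Whitfield, Mendoza, Adeyemi, Takahashi, Marino.

Beaumont, Saleh, Oyelaran, Kapoor, Delgado, Whitfield, Mendoza, Adeyemi, Takahashi, Marino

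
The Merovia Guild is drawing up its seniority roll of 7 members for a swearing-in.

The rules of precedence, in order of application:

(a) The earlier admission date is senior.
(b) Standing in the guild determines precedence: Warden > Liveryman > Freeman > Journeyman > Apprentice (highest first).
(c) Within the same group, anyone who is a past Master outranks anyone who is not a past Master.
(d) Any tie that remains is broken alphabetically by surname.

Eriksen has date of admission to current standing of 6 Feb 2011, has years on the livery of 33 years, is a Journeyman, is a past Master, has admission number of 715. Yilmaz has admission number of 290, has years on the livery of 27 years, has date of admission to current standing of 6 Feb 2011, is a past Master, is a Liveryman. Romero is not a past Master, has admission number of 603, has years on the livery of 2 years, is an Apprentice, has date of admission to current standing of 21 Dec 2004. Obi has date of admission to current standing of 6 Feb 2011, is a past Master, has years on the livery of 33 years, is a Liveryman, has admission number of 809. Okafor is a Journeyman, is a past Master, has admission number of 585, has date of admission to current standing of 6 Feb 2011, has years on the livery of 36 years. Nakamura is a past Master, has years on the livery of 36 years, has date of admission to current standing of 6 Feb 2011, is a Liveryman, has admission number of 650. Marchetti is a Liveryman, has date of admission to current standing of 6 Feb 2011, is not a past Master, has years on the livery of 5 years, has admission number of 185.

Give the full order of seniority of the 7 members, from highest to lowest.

By date of admission to current standing (earlier first): Romero (21 Dec 2004); then Nakamura, Obi, Yilmaz, Marchetti, Eriksen and Okafor (each 6 Feb 2011).
Among Nakamura, Obi, Yilmaz, Marchetti, Eriksen and Okafor, by standing in the guild: Nakamura, Obi, Yilmaz and Marchetti (Liveryman) before Eriksen and Okafor (Journeyman).
Among Nakamura, Obi, Yilmaz and Marchetti, a past Master before not a past Master: Nakamura, Obi and Yilmaz (a past Master) before Marchetti (not a past Master).
Among Nakamura, Obi and Yilmaz, alphabetically by surname: Nakamura before Obi before Yilmaz.
Eriksen and Okafor are each a past Master, so the next rule applies.
Among Eriksen and Okafor, alphabetically by surname: Eriksen before Okafor.
Full order: Romero, Nakamura, Obi, Yilmaz, Marchetti, Eriksen, Okafor.

Romero, Nakamura, Obi, Yilmaz, Marchetti, Eriksen, Okafor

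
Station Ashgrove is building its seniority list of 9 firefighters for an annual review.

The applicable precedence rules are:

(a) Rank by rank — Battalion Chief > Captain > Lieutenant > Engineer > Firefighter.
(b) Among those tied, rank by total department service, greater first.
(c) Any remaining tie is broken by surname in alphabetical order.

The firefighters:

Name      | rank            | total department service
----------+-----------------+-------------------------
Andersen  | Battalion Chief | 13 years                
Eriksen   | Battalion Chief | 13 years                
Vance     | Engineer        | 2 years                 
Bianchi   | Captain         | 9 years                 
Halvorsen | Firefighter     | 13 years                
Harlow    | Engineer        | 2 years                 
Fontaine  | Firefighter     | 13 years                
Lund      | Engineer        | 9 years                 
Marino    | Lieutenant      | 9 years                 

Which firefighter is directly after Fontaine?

By rank: Andersen and Eriksen (Battalion Chief); then Bianchi (Captain); then Marino (Lieutenant); then Lund, Harlow and Vance (Engineer); then Fontaine and Halvorsen (Firefighter).
Andersen and Eriksen both have total department service 13 years, so the next rule applies.
Among Andersen and Eriksen, alphabetically by surname: Andersen before Eriksen.
Among Lund, Harlow and Vance, by total department service (higher first): Lund (9 years) before Harlow and Vance (2 years).
Among Harlow and Vance, alphabetically by surname: Harlow before Vance.
Fontaine and Halvorsen both have total department service 13 years, so the next rule applies.
Among Fontaine and Halvorsen, alphabetically by surname: Fontaine before Halvorsen.
Order: Andersen, Eriksen, Bianchi, Marino, Lund, Harlow, Vance, Fontaine, Halvorsen.

Halvorsen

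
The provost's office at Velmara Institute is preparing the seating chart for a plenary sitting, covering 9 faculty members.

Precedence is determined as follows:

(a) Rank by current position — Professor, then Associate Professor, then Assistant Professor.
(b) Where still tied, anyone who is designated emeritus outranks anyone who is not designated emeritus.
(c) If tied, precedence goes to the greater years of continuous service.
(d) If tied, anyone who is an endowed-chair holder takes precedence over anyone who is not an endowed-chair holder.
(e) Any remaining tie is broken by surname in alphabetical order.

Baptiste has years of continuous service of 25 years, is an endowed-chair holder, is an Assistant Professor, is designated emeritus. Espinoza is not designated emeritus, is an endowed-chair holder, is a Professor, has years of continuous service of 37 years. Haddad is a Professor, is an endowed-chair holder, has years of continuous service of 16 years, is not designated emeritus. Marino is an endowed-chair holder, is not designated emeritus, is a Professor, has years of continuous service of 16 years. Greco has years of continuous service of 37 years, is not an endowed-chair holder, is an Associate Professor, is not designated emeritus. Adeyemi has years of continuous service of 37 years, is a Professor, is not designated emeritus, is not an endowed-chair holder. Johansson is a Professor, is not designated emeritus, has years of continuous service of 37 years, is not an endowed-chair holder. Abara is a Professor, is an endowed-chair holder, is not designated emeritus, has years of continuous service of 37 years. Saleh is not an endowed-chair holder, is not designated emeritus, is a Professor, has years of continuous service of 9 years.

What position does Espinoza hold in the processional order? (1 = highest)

2

By current position: Abara, Espinoza, Adeyemi, Johansson, Haddad, Marino and Saleh (Professor); then Greco (Associate Professor); then Baptiste (Assistant Professor).
Abara, Espinoza, Adeyemi, Johansson, Haddad, Marino and Saleh are each not designated emeritus, so the next rule applies.
Among Abara, Espinoza, Adeyemi, Johansson, Haddad, Marino and Saleh, by years of continuous service (higher first): Abara, Espinoza, Adeyemi and Johansson (37 years) before Haddad and Marino (16 years) before Saleh (9 years).
Among Abara, Espinoza, Adeyemi and Johansson, an endowed-chair holder before not an endowed-chair holder: Abara and Espinoza (an endowed-chair holder) before Adeyemi and Johansson (not an endowed-chair holder).
Among Abara and Espinoza, alphabetically by surname: Abara before Espinoza.
Among Adeyemi and Johansson, alphabetically by surname: Adeyemi before Johansson.
Haddad and Marino are each an endowed-chair holder, so the next rule applies.
Among Haddad and Marino, alphabetically by surname: Haddad before Marino.
Order: Abara, Espinoza, Adeyemi, Johansson, Haddad, Marino, Saleh, Greco, Baptiste. So position 2.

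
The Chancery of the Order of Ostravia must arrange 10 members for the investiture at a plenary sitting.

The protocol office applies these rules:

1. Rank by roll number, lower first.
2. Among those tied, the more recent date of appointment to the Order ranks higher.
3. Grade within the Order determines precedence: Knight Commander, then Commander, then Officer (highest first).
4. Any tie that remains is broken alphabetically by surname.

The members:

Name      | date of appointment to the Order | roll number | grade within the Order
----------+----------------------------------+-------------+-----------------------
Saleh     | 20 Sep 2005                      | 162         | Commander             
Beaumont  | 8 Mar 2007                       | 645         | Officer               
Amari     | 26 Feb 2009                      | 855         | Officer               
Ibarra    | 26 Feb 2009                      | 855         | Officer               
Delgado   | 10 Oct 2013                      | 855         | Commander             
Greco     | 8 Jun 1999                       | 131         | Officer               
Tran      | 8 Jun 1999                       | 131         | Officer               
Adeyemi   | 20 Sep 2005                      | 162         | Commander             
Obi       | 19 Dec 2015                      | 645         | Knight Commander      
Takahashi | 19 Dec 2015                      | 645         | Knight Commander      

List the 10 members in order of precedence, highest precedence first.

Greco, Tran, Adeyemi, Saleh, Obi, Takahashi, Beaumont, Delgado, Amari, Ibarra

By roll number (lower first): Greco and Tran (both 131); then Adeyemi and Saleh (both 162); then Obi, Takahashi and Beaumont (each 645); then Delgado, Amari and Ibarra (each 855).
Greco and Tran both have date of appointment to the Order 8 Jun 1999, so the next rule applies.
Greco and Tran are each Officer, so the next rule applies.
Among Greco and Tran, alphabetically by surname: Greco before Tran.
Adeyemi and Saleh both have date of appointment to the Order 20 Sep 2005, so the next rule applies.
Adeyemi and Saleh are each Commander, so the next rule applies.
Among Adeyemi and Saleh, alphabetically by surname: Adeyemi before Saleh.
Among Obi, Takahashi and Beaumont, by date of appointment to the Order (later first): Obi and Takahashi (19 Dec 2015) before Beaumont (8 Mar 2007).
Obi and Takahashi are each Knight Commander, so the next rule applies.
Among Obi and Takahashi, alphabetically by surname: Obi before Takahashi.
Among Delgado, Amari and Ibarra, by date of appointment to the Order (later first): Delgado (10 Oct 2013) before Amari and Ibarra (26 Feb 2009).
Amari and Ibarra are each Officer, so the next rule applies.
Among Amari and Ibarra, alphabetically by surname: Amari before Ibarra.
Full order: Greco, Tran, Adeyemi, Saleh, Obi, Takahashi, Beaumont, Delgado, Amari, Ibarra.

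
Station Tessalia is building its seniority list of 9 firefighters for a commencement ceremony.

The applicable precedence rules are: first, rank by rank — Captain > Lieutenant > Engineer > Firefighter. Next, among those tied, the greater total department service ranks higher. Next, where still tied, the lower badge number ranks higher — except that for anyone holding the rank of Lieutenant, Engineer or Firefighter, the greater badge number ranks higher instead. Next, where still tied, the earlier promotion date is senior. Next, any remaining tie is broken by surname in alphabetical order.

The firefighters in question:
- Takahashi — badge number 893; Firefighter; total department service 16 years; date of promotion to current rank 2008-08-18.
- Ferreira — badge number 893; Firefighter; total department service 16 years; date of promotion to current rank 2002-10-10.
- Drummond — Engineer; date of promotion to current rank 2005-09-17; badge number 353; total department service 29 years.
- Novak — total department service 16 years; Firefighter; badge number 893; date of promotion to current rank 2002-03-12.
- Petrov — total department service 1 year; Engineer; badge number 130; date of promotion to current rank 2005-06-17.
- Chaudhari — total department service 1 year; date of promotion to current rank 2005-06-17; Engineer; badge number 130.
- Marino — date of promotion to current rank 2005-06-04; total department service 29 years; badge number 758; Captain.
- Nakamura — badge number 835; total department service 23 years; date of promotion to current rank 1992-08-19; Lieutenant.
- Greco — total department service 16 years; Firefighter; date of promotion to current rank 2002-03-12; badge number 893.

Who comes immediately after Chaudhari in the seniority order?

By rank: Marino (Captain); then Nakamura (Lieutenant); then Drummond, Chaudhari and Petrov (Engineer); then Greco, Novak, Ferreira and Takahashi (Firefighter).
Among Drummond, Chaudhari and Petrov, by total department service (higher first): Drummond (29 years) before Chaudhari and Petrov (1 year).
Chaudhari and Petrov both have badge number 130, so the next rule applies.
Chaudhari and Petrov both have date of promotion to current rank 2005-06-17, so the next rule applies.
Among Chaudhari and Petrov, alphabetically by surname: Chaudhari before Petrov.
Greco, Novak, Ferreira and Takahashi all have total department service 16 years, so the next rule applies.
Greco, Novak, Ferreira and Takahashi all have badge number 893, so the next rule applies.
Among Greco, Novak, Ferreira and Takahashi, by date of promotion to current rank (earlier first): Greco and Novak (2002-03-12) before Ferreira (2002-10-10) before Takahashi (2008-08-18).
Among Greco and Novak, alphabetically by surname: Greco before Novak.
Order: Marino, Nakamura, Drummond, Chaudhari, Petrov, Greco, Novak, Ferreira, Takahashi.

Petrov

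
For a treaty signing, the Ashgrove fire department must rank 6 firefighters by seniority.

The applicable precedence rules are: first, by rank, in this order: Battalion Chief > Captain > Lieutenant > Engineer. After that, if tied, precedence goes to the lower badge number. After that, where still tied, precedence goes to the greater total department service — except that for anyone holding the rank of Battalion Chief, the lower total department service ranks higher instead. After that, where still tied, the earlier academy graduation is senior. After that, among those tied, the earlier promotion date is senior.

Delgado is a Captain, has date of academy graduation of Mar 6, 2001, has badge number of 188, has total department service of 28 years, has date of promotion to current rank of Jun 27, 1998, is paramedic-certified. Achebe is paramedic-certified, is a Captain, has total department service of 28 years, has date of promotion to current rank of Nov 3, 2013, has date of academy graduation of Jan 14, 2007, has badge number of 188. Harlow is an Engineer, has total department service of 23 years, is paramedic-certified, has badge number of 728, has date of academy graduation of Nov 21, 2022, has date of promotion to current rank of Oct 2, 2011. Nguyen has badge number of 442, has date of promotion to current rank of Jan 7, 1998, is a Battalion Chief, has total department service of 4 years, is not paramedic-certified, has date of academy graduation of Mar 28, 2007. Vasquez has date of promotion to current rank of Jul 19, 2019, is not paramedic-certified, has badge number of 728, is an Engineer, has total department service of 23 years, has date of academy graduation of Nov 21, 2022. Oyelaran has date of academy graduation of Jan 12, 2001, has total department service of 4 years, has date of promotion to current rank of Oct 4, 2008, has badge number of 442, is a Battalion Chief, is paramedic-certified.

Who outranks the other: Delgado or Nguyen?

By rank: Oyelaran and Nguyen (Battalion Chief); then Delgado and Achebe (Captain); then Harlow and Vasquez (Engineer).
Oyelaran and Nguyen both have badge number 442, so the next rule applies.
Oyelaran and Nguyen both have total department service 4 years, so the next rule applies.
Among Oyelaran and Nguyen, by date of academy graduation (earlier first): Oyelaran (Jan 12, 2001) before Nguyen (Mar 28, 2007).
Delgado and Achebe both have badge number 188, so the next rule applies.
Delgado and Achebe both have total department service 28 years, so the next rule applies.
Among Delgado and Achebe, by date of academy graduation (earlier first): Delgado (Mar 6, 2001) before Achebe (Jan 14, 2007).
Harlow and Vasquez both have badge number 728, so the next rule applies.
Harlow and Vasquez both have total department service 23 years, so the next rule applies.
Harlow and Vasquez both have date of academy graduation Nov 21, 2022, so the next rule applies.
Among Harlow and Vasquez, by date of promotion to current rank (earlier first): Harlow (Oct 2, 2011) before Vasquez (Jul 19, 2019).
So Nguyen takes precedence.

Nguyen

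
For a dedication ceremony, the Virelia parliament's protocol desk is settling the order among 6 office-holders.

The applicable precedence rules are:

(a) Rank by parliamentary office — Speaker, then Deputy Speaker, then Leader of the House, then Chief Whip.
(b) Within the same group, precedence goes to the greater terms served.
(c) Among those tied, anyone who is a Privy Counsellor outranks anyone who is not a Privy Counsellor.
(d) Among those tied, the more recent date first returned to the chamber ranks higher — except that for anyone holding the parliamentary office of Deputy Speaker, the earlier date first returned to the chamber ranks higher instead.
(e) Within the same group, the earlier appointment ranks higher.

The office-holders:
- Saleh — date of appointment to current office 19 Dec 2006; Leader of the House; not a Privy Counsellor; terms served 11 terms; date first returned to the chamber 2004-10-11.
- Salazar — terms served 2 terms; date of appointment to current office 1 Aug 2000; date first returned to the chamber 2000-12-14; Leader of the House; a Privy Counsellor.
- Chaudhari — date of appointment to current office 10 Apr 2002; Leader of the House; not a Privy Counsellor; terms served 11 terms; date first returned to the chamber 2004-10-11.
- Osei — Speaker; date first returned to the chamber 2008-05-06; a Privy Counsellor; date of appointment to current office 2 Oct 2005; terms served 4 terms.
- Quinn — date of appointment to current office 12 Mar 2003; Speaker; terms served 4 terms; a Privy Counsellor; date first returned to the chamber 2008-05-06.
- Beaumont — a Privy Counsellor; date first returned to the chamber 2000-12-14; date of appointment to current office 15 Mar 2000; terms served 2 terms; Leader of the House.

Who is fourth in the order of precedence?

By parliamentary office: Quinn and Osei (Speaker); then Chaudhari, Saleh, Beaumont and Salazar (Leader of the House).
Quinn and Osei both have terms served 4 terms, so the next rule applies.
Quinn and Osei are each a Privy Counsellor, so the next rule applies.
Quinn and Osei both have date first returned to the chamber 2008-05-06, so the next rule applies.
Among Quinn and Osei, by date of appointment to current office (earlier first): Quinn (12 Mar 2003) before Osei (2 Oct 2005).
Among Chaudhari, Saleh, Beaumont and Salazar, by terms served (higher first): Chaudhari and Saleh (11 terms) before Beaumont and Salazar (2 terms).
Chaudhari and Saleh are each not a Privy Counsellor, so the next rule applies.
Chaudhari and Saleh both have date first returned to the chamber 2004-10-11, so the next rule applies.
Among Chaudhari and Saleh, by date of appointment to current office (earlier first): Chaudhari (10 Apr 2002) before Saleh (19 Dec 2006).
Beaumont and Salazar are each a Privy Counsellor, so the next rule applies.
Beaumont and Salazar both have date first returned to the chamber 2000-12-14, so the next rule applies.
Among Beaumont and Salazar, by date of appointment to current office (earlier first): Beaumont (15 Mar 2000) before Salazar (1 Aug 2000).
Order: Quinn, Osei, Chaudhari, Saleh, Beaumont, Salazar.

Saleh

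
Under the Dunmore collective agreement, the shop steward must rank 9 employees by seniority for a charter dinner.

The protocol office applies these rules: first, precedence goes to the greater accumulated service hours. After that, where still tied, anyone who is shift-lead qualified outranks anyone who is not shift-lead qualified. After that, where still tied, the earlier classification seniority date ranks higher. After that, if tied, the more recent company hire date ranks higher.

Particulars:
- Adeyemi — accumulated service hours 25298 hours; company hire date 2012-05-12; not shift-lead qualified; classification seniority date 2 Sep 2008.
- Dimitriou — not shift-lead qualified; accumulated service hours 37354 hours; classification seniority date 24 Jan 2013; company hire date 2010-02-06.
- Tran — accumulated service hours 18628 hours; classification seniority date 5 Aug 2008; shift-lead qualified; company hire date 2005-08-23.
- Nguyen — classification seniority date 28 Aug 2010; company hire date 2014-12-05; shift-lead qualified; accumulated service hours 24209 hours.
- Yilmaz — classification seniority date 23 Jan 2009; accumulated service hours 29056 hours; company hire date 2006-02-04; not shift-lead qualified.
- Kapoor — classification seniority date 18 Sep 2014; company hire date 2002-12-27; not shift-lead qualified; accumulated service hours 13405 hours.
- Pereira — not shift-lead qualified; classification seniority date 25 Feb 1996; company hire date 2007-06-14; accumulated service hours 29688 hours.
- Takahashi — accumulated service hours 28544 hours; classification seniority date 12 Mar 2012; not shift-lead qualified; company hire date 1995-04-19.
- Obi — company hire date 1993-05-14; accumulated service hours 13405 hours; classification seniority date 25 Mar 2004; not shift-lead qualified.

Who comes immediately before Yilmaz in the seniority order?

Pereira

By accumulated service hours (higher first): Dimitriou (37354 hours); then Pereira (29688 hours); then Yilmaz (29056 hours); then Takahashi (28544 hours); then Adeyemi (25298 hours); then Nguyen (24209 hours); then Tran (18628 hours); then Obi and Kapoor (both 13405 hours).
Obi and Kapoor are each not shift-lead qualified, so the next rule applies.
Among Obi and Kapoor, by classification seniority date (earlier first): Obi (25 Mar 2004) before Kapoor (18 Sep 2014).
Order: Dimitriou, Pereira, Yilmaz, Takahashi, Adeyemi, Nguyen, Tran, Obi, Kapoor.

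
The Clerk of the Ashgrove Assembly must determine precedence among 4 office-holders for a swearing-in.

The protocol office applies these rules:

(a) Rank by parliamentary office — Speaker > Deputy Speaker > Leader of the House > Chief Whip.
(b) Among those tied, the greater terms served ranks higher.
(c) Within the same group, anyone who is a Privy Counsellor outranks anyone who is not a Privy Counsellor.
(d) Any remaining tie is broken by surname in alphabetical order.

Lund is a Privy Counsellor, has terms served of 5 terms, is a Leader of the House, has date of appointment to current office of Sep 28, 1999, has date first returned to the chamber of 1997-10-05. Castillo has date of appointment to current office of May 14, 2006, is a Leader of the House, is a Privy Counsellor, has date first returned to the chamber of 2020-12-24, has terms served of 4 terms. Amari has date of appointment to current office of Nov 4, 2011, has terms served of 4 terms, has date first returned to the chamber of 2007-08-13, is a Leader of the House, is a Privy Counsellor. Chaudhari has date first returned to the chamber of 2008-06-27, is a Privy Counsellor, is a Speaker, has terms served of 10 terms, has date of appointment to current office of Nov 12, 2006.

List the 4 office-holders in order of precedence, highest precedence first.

Chaudhari, Lund, Amari, Castillo

By parliamentary office: Chaudhari (Speaker); then Lund, Amari and Castillo (Leader of the House).
Among Lund, Amari and Castillo, by terms served (higher first): Lund (5 terms) before Amari and Castillo (4 terms).
Amari and Castillo are each a Privy Counsellor, so the next rule applies.
Among Amari and Castillo, alphabetically by surname: Amari before Castillo.
Full order: Chaudhari, Lund, Amari, Castillo.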